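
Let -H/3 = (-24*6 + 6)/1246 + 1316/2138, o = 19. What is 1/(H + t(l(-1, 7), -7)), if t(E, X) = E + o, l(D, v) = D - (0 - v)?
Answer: 665987/15641156 ≈ 0.042579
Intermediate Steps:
l(D, v) = D + v (l(D, v) = D - (-1)*v = D + v)
t(E, X) = 19 + E (t(E, X) = E + 19 = 19 + E)
H = -1008519/665987 (H = -3*((-24*6 + 6)/1246 + 1316/2138) = -3*((-144 + 6)*(1/1246) + 1316*(1/2138)) = -3*(-138*1/1246 + 658/1069) = -3*(-69/623 + 658/1069) = -3*336173/665987 = -1008519/665987 ≈ -1.5143)
1/(H + t(l(-1, 7), -7)) = 1/(-1008519/665987 + (19 + (-1 + 7))) = 1/(-1008519/665987 + (19 + 6)) = 1/(-1008519/665987 + 25) = 1/(15641156/665987) = 665987/15641156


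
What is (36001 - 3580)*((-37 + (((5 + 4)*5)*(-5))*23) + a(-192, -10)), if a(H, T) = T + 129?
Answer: -165120153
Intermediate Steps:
a(H, T) = 129 + T
(36001 - 3580)*((-37 + (((5 + 4)*5)*(-5))*23) + a(-192, -10)) = (36001 - 3580)*((-37 + (((5 + 4)*5)*(-5))*23) + (129 - 10)) = 32421*((-37 + ((9*5)*(-5))*23) + 119) = 32421*((-37 + (45*(-5))*23) + 119) = 32421*((-37 - 225*23) + 119) = 32421*((-37 - 5175) + 119) = 32421*(-5212 + 119) = 32421*(-5093) = -165120153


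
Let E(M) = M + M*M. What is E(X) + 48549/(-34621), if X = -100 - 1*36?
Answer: 635593011/34621 ≈ 18359.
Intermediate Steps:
X = -136 (X = -100 - 36 = -136)
E(M) = M + M**2
E(X) + 48549/(-34621) = -136*(1 - 136) + 48549/(-34621) = -136*(-135) + 48549*(-1/34621) = 18360 - 48549/34621 = 635593011/34621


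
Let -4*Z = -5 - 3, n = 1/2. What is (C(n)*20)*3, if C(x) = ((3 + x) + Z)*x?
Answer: 165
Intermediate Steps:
n = ½ ≈ 0.50000
Z = 2 (Z = -(-5 - 3)/4 = -¼*(-8) = 2)
C(x) = x*(5 + x) (C(x) = ((3 + x) + 2)*x = (5 + x)*x = x*(5 + x))
(C(n)*20)*3 = (((5 + ½)/2)*20)*3 = (((½)*(11/2))*20)*3 = ((11/4)*20)*3 = 55*3 = 165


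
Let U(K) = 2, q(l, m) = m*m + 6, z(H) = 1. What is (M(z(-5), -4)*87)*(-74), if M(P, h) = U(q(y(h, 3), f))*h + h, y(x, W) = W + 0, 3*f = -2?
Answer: 77256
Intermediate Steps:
f = -⅔ (f = (⅓)*(-2) = -⅔ ≈ -0.66667)
y(x, W) = W
q(l, m) = 6 + m² (q(l, m) = m² + 6 = 6 + m²)
M(P, h) = 3*h (M(P, h) = 2*h + h = 3*h)
(M(z(-5), -4)*87)*(-74) = ((3*(-4))*87)*(-74) = -12*87*(-74) = -1044*(-74) = 77256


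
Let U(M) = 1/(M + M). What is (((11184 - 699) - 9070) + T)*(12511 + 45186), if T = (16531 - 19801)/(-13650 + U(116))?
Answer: 258585215944825/3166799 ≈ 8.1655e+7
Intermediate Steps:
U(M) = 1/(2*M)
T = 758640/3166799 (T = (16531 - 19801)/(-13650 + (½)/116) = -3270/(-13650 + (½)*(1/116)) = -3270/(-13650 + 1/232) = -3270/(-3166799/232) = -3270*(-232/3166799) = 758640/3166799 ≈ 0.23956)
(((11184 - 699) - 9070) + T)*(12511 + 45186) = (((11184 - 699) - 9070) + 758640/3166799)*(12511 + 45186) = ((10485 - 9070) + 758640/3166799)*57697 = (1415 + 758640/3166799)*57697 = (4481779225/3166799)*57697 = 258585215944825/3166799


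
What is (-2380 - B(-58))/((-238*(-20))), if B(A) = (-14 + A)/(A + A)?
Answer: -34519/69020 ≈ -0.50013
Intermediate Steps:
B(A) = (-14 + A)/(2*A) (B(A) = (-14 + A)/((2*A)) = (-14 + A)*(1/(2*A)) = (-14 + A)/(2*A))
(-2380 - B(-58))/((-238*(-20))) = (-2380 - (-14 - 58)/(2*(-58)))/((-238*(-20))) = (-2380 - (-1)*(-72)/(2*58))/4760 = (-2380 - 1*18/29)*(1/4760) = (-2380 - 18/29)*(1/4760) = -69038/29*1/4760 = -34519/69020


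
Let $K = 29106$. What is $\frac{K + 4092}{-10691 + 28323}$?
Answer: $\frac{16599}{8816} \approx 1.8828$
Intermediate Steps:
$\frac{K + 4092}{-10691 + 28323} = \frac{29106 + 4092}{-10691 + 28323} = \frac{33198}{17632} = 33198 \cdot \frac{1}{17632} = \frac{16599}{8816}$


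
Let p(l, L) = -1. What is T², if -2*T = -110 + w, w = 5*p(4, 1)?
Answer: 13225/4 ≈ 3306.3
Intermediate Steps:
w = -5 (w = 5*(-1) = -5)
T = 115/2 (T = -(-110 - 5)/2 = -½*(-115) = 115/2 ≈ 57.500)
T² = (115/2)² = 13225/4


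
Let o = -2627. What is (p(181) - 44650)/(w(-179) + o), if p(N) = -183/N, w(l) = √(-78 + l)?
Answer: 21230975291/1249150866 + 8081833*I*√257/1249150866 ≈ 16.996 + 0.10372*I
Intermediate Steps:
(p(181) - 44650)/(w(-179) + o) = (-183/181 - 44650)/(√(-78 - 179) - 2627) = (-183*1/181 - 44650)/(√(-257) - 2627) = (-183/181 - 44650)/(I*√257 - 2627) = -8081833/(181*(-2627 + I*√257))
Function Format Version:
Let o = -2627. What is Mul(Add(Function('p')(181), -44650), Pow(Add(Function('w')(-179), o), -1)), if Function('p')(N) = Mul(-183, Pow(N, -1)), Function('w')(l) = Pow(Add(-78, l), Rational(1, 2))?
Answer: Add(Rational(21230975291, 1249150866), Mul(Rational(8081833, 1249150866), I, Pow(257, Rational(1, 2)))) ≈ Add(16.996, Mul(0.10372, I))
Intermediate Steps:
Mul(Add(Function('p')(181), -44650), Pow(Add(Function('w')(-179), o), -1)) = Mul(Add(Mul(-183, Pow(181, -1)), -44650), Pow(Add(Pow(Add(-78, -179), Rational(1, 2)), -2627), -1)) = Mul(Add(Mul(-183, Rational(1, 181)), -44650), Pow(Add(Pow(-257, Rational(1, 2)), -2627), -1)) = Mul(Add(Rational(-183, 181), -44650), Pow(Add(Mul(I, Pow(257, Rational(1, 2))), -2627), -1)) = Mul(Rational(-8081833, 181), Pow(Add(-2627, Mul(I, Pow(257, Rational(1, 2)))), -1))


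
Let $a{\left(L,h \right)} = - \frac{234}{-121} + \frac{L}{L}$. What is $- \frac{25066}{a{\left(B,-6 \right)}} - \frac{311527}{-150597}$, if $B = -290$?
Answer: $- \frac{456648000557}{53461935} \approx -8541.5$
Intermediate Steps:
$a{\left(L,h \right)} = \frac{355}{121}$ ($a{\left(L,h \right)} = \left(-234\right) \left(- \frac{1}{121}\right) + 1 = \frac{234}{121} + 1 = \frac{355}{121}$)
$- \frac{25066}{a{\left(B,-6 \right)}} - \frac{311527}{-150597} = - \frac{25066}{\frac{355}{121}} - \frac{311527}{-150597} = \left(-25066\right) \frac{121}{355} - - \frac{311527}{150597} = - \frac{3032986}{355} + \frac{311527}{150597} = - \frac{456648000557}{53461935}$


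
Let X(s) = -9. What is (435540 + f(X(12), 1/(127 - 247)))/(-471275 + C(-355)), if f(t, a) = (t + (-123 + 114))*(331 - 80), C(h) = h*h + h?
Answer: -431022/345605 ≈ -1.2472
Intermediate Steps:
C(h) = h + h**2 (C(h) = h**2 + h = h + h**2)
f(t, a) = -2259 + 251*t (f(t, a) = (t - 9)*251 = (-9 + t)*251 = -2259 + 251*t)
(435540 + f(X(12), 1/(127 - 247)))/(-471275 + C(-355)) = (435540 + (-2259 + 251*(-9)))/(-471275 - 355*(1 - 355)) = (435540 + (-2259 - 2259))/(-471275 - 355*(-354)) = (435540 - 4518)/(-471275 + 125670) = 431022/(-345605) = 431022*(-1/345605) = -431022/345605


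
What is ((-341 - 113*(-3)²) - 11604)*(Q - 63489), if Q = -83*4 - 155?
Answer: 829256912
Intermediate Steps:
Q = -487 (Q = -332 - 155 = -487)
((-341 - 113*(-3)²) - 11604)*(Q - 63489) = ((-341 - 113*(-3)²) - 11604)*(-487 - 63489) = ((-341 - 113*9) - 11604)*(-63976) = ((-341 - 1017) - 11604)*(-63976) = (-1358 - 11604)*(-63976) = -12962*(-63976) = 829256912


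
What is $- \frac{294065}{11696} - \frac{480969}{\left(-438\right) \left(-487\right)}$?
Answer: $- \frac{11391873719}{415804496} \approx -27.397$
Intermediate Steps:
$- \frac{294065}{11696} - \frac{480969}{\left(-438\right) \left(-487\right)} = \left(-294065\right) \frac{1}{11696} - \frac{480969}{213306} = - \frac{294065}{11696} - \frac{160323}{71102} = - \frac{11391873719}{415804496}$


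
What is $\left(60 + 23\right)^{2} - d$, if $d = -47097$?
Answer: $53986$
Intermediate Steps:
$\left(60 + 23\right)^{2} - d = \left(60 + 23\right)^{2} - -47097 = 83^{2} + 47097 = 6889 + 47097 = 53986$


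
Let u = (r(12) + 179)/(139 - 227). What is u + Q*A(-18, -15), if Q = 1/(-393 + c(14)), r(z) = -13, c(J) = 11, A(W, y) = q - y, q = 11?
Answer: -16425/8404 ≈ -1.9544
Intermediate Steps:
A(W, y) = 11 - y
u = -83/44 (u = (-13 + 179)/(139 - 227) = 166/(-88) = 166*(-1/88) = -83/44 ≈ -1.8864)
Q = -1/382 (Q = 1/(-393 + 11) = 1/(-382) = -1/382 ≈ -0.0026178)
u + Q*A(-18, -15) = -83/44 - (11 - 1*(-15))/382 = -83/44 - (11 + 15)/382 = -83/44 - 1/382*26 = -83/44 - 13/191 = -16425/8404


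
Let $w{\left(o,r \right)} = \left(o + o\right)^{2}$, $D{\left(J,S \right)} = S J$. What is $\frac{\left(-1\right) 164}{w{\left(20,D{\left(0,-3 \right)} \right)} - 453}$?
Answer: $- \frac{164}{1147} \approx -0.14298$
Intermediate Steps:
$D{\left(J,S \right)} = J S$
$w{\left(o,r \right)} = 4 o^{2}$ ($w{\left(o,r \right)} = \left(2 o\right)^{2} = 4 o^{2}$)
$\frac{\left(-1\right) 164}{w{\left(20,D{\left(0,-3 \right)} \right)} - 453} = \frac{\left(-1\right) 164}{4 \cdot 20^{2} - 453} = - \frac{164}{4 \cdot 400 - 453} = - \frac{164}{1600 - 453} = - \frac{164}{1147}$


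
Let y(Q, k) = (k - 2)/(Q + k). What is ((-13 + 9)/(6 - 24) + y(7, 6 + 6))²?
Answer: 16384/29241 ≈ 0.56031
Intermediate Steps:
y(Q, k) = (-2 + k)/(Q + k)
((-13 + 9)/(6 - 24) + y(7, 6 + 6))² = ((-13 + 9)/(6 - 24) + (-2 + (6 + 6))/(7 + (6 + 6)))² = (-4/(-18) + (-2 + 12)/(7 + 12))² = (-4*(-1/18) + 10/19)² = (2/9 + (1/19)*10)² = (2/9 + 10/19)² = (128/171)² = 16384/29241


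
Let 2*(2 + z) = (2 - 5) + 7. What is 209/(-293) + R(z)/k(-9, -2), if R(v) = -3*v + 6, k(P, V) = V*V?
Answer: 461/586 ≈ 0.78669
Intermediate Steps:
z = 0 (z = -2 + ((2 - 5) + 7)/2 = -2 + (-3 + 7)/2 = -2 + (½)*4 = -2 + 2 = 0)
k(P, V) = V²
R(v) = 6 - 3*v
209/(-293) + R(z)/k(-9, -2) = 209/(-293) + (6 - 3*0)/((-2)²) = 209*(-1/293) + (6 + 0)/4 = -209/293 + 6*(¼) = -209/293 + 3/2 = 461/586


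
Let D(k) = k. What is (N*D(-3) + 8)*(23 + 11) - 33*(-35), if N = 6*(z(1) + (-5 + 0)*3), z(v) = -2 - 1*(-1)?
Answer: 11219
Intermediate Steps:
z(v) = -1 (z(v) = -2 + 1 = -1)
N = -96 (N = 6*(-1 + (-5 + 0)*3) = 6*(-1 - 5*3) = 6*(-1 - 15) = 6*(-16) = -96)
(N*D(-3) + 8)*(23 + 11) - 33*(-35) = (-96*(-3) + 8)*(23 + 11) - 33*(-35) = (288 + 8)*34 + 1155 = 296*34 + 1155 = 10064 + 1155 = 11219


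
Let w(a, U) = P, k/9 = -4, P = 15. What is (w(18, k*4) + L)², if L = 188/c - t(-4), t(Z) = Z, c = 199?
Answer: 15752961/39601 ≈ 397.79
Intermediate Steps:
k = -36 (k = 9*(-4) = -36)
w(a, U) = 15
L = 984/199 (L = 188/199 - 1*(-4) = 188*(1/199) + 4 = 188/199 + 4 = 984/199 ≈ 4.9447)
(w(18, k*4) + L)² = (15 + 984/199)² = (3969/199)² = 15752961/39601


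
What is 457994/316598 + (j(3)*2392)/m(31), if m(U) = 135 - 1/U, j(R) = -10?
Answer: -14552968879/82790377 ≈ -175.78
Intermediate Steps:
457994/316598 + (j(3)*2392)/m(31) = 457994/316598 + (-10*2392)/(135 - 1/31) = 457994*(1/316598) - 23920/(135 - 1*1/31) = 228997/158299 - 23920/(135 - 1/31) = 228997/158299 - 23920/4184/31 = 228997/158299 - 23920*31/4184 = 228997/158299 - 92690/523 = -14552968879/82790377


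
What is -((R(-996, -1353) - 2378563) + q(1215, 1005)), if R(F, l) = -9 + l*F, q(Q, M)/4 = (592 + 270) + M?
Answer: 1023516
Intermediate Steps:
q(Q, M) = 3448 + 4*M (q(Q, M) = 4*((592 + 270) + M) = 4*(862 + M) = 3448 + 4*M)
R(F, l) = -9 + F*l
-((R(-996, -1353) - 2378563) + q(1215, 1005)) = -(((-9 - 996*(-1353)) - 2378563) + (3448 + 4*1005)) = -(((-9 + 1347588) - 2378563) + (3448 + 4020)) = -((1347579 - 2378563) + 7468) = -(-1030984 + 7468) = -1*(-1023516) = 1023516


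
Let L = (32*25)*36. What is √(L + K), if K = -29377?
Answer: I*√577 ≈ 24.021*I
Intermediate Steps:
L = 28800 (L = 800*36 = 28800)
√(L + K) = √(28800 - 29377) = √(-577) = I*√577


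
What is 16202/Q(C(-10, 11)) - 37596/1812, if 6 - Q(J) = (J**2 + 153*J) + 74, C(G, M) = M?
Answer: -4155739/141336 ≈ -29.403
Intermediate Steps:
Q(J) = -68 - J**2 - 153*J (Q(J) = 6 - ((J**2 + 153*J) + 74) = 6 - (74 + J**2 + 153*J) = 6 + (-74 - J**2 - 153*J) = -68 - J**2 - 153*J)
16202/Q(C(-10, 11)) - 37596/1812 = 16202/(-68 - 1*11**2 - 153*11) - 37596/1812 = 16202/(-68 - 1*121 - 1683) - 37596*1/1812 = 16202/(-68 - 121 - 1683) - 3133/151 = 16202/(-1872) - 3133/151 = 16202*(-1/1872) - 3133/151 = -8101/936 - 3133/151 = -4155739/141336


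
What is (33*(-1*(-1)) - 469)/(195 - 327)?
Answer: 109/33 ≈ 3.3030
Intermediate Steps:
(33*(-1*(-1)) - 469)/(195 - 327) = (33*1 - 469)/(-132) = (33 - 469)*(-1/132) = -436*(-1/132) = 109/33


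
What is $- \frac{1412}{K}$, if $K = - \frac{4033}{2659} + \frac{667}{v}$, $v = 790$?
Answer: $\frac{2966061320}{1412517} \approx 2099.8$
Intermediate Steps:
$K = - \frac{1412517}{2100610}$ ($K = - \frac{4033}{2659} + \frac{667}{790} = - \frac{1412517}{2100610} \approx -0.67243$)
$- \frac{1412}{K} = - \frac{1412}{- \frac{1412517}{2100610}} = \left(-1412\right) \left(- \frac{2100610}{1412517}\right) = \frac{2966061320}{1412517}$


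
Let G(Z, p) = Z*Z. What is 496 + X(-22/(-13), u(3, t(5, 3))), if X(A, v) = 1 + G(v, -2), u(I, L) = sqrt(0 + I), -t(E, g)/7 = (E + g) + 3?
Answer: 500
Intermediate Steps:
t(E, g) = -21 - 7*E - 7*g (t(E, g) = -7*((E + g) + 3) = -7*(3 + E + g) = -21 - 7*E - 7*g)
G(Z, p) = Z**2
u(I, L) = sqrt(I)
X(A, v) = 1 + v**2
496 + X(-22/(-13), u(3, t(5, 3))) = 496 + (1 + (sqrt(3))**2) = 496 + (1 + 3) = 496 + 4 = 500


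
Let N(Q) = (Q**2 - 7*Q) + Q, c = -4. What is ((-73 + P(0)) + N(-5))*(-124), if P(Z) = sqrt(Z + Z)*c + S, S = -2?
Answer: 2480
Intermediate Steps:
N(Q) = Q**2 - 6*Q
P(Z) = -2 - 4*sqrt(2)*sqrt(Z) (P(Z) = sqrt(Z + Z)*(-4) - 2 = sqrt(2*Z)*(-4) - 2 = (sqrt(2)*sqrt(Z))*(-4) - 2 = -4*sqrt(2)*sqrt(Z) - 2 = -2 - 4*sqrt(2)*sqrt(Z))
((-73 + P(0)) + N(-5))*(-124) = ((-73 + (-2 - 4*sqrt(2)*sqrt(0))) - 5*(-6 - 5))*(-124) = ((-73 + (-2 - 4*sqrt(2)*0)) - 5*(-11))*(-124) = ((-73 + (-2 + 0)) + 55)*(-124) = ((-73 - 2) + 55)*(-124) = (-75 + 55)*(-124) = -20*(-124) = 2480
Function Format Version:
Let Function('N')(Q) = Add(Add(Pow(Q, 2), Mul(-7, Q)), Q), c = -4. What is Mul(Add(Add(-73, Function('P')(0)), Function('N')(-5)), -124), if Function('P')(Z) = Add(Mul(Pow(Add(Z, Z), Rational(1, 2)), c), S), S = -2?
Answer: 2480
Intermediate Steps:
Function('N')(Q) = Add(Pow(Q, 2), Mul(-6, Q))
Function('P')(Z) = Add(-2, Mul(-4, Pow(2, Rational(1, 2)), Pow(Z, Rational(1, 2)))) (Function('P')(Z) = Add(Mul(Pow(Add(Z, Z), Rational(1, 2)), -4), -2) = Add(Mul(Pow(Mul(2, Z), Rational(1, 2)), -4), -2) = Add(Mul(Mul(Pow(2, Rational(1, 2)), Pow(Z, Rational(1, 2))), -4), -2) = Add(Mul(-4, Pow(2, Rational(1, 2)), Pow(Z, Rational(1, 2))), -2) = Add(-2, Mul(-4, Pow(2, Rational(1, 2)), Pow(Z, Rational(1, 2)))))
Mul(Add(Add(-73, Function('P')(0)), Function('N')(-5)), -124) = Mul(Add(Add(-73, Add(-2, Mul(-4, Pow(2, Rational(1, 2)), Pow(0, Rational(1, 2))))), Mul(-5, Add(-6, -5))), -124) = Mul(Add(Add(-73, Add(-2, Mul(-4, Pow(2, Rational(1, 2)), 0))), Mul(-5, -11)), -124) = Mul(Add(Add(-73, Add(-2, 0)), 55), -124) = Mul(Add(Add(-73, -2), 55), -124) = Mul(Add(-75, 55), -124) = Mul(-20, -124) = 2480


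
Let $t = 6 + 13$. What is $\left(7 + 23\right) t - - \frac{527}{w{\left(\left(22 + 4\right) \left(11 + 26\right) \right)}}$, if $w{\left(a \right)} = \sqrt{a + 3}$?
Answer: $570 + \frac{527 \sqrt{965}}{965} \approx 586.96$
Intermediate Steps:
$t = 19$
$w{\left(a \right)} = \sqrt{3 + a}$
$\left(7 + 23\right) t - - \frac{527}{w{\left(\left(22 + 4\right) \left(11 + 26\right) \right)}} = \left(7 + 23\right) 19 - - \frac{527}{\sqrt{3 + \left(22 + 4\right) \left(11 + 26\right)}} = 30 \cdot 19 - - \frac{527}{\sqrt{3 + 26 \cdot 37}} = 570 - - \frac{527}{\sqrt{3 + 962}} = 570 - - \frac{527}{\sqrt{965}} = 570 - - 527 \frac{\sqrt{965}}{965} = 570 - - \frac{527 \sqrt{965}}{965} = 570 + \frac{527 \sqrt{965}}{965}$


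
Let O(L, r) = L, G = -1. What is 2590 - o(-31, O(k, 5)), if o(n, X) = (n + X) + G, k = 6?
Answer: 2616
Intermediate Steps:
o(n, X) = -1 + X + n (o(n, X) = (n + X) - 1 = (X + n) - 1 = -1 + X + n)
2590 - o(-31, O(k, 5)) = 2590 - (-1 + 6 - 31) = 2590 - 1*(-26) = 2590 + 26 = 2616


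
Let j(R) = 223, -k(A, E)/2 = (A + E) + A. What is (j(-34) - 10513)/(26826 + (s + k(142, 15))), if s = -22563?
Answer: -2058/733 ≈ -2.8076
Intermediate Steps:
k(A, E) = -4*A - 2*E (k(A, E) = -2*((A + E) + A) = -2*(E + 2*A) = -4*A - 2*E)
(j(-34) - 10513)/(26826 + (s + k(142, 15))) = (223 - 10513)/(26826 + (-22563 + (-4*142 - 2*15))) = -10290/(26826 + (-22563 + (-568 - 30))) = -10290/(26826 + (-22563 - 598)) = -10290/(26826 - 23161) = -10290/3665 = -10290*1/3665 = -2058/733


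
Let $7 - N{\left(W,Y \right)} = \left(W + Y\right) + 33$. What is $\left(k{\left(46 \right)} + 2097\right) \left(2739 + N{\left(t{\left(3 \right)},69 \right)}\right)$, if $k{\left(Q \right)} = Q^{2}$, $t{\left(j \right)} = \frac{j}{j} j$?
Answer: $11126533$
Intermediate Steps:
$t{\left(j \right)} = j$ ($t{\left(j \right)} = 1 j = j$)
$N{\left(W,Y \right)} = -26 - W - Y$ ($N{\left(W,Y \right)} = 7 - \left(\left(W + Y\right) + 33\right) = 7 - \left(33 + W + Y\right) = -26 - W - Y$)
$\left(k{\left(46 \right)} + 2097\right) \left(2739 + N{\left(t{\left(3 \right)},69 \right)}\right) = \left(46^{2} + 2097\right) \left(2739 - 98\right) = \left(2116 + 2097\right) \left(2739 - 98\right) = 4213 \left(2739 - 98\right) = 4213 \cdot 2641 = 11126533$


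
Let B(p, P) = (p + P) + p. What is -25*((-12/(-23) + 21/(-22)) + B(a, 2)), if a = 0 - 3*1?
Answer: 56075/506 ≈ 110.82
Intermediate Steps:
a = -3 (a = 0 - 3 = -3)
B(p, P) = P + 2*p (B(p, P) = (P + p) + p = P + 2*p)
-25*((-12/(-23) + 21/(-22)) + B(a, 2)) = -25*((-12/(-23) + 21/(-22)) + (2 + 2*(-3))) = -25*((-12*(-1/23) + 21*(-1/22)) + (2 - 6)) = -25*((12/23 - 21/22) - 4) = -25*(-219/506 - 4) = -25*(-2243/506) = 56075/506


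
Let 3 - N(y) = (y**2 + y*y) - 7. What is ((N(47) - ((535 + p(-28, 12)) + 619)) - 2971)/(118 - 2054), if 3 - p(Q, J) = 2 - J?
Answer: 4273/968 ≈ 4.4143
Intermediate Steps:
p(Q, J) = 1 + J (p(Q, J) = 3 - (2 - J) = 3 + (-2 + J) = 1 + J)
N(y) = 10 - 2*y**2 (N(y) = 3 - ((y**2 + y*y) - 7) = 3 - ((y**2 + y**2) - 7) = 3 - (2*y**2 - 7) = 3 - (-7 + 2*y**2) = 3 + (7 - 2*y**2) = 10 - 2*y**2)
((N(47) - ((535 + p(-28, 12)) + 619)) - 2971)/(118 - 2054) = (((10 - 2*47**2) - ((535 + (1 + 12)) + 619)) - 2971)/(118 - 2054) = (((10 - 2*2209) - ((535 + 13) + 619)) - 2971)/(-1936) = (((10 - 4418) - (548 + 619)) - 2971)*(-1/1936) = ((-4408 - 1*1167) - 2971)*(-1/1936) = ((-4408 - 1167) - 2971)*(-1/1936) = (-5575 - 2971)*(-1/1936) = -8546*(-1/1936) = 4273/968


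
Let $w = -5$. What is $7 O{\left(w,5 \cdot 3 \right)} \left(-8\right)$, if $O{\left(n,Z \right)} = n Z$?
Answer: $4200$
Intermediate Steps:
$O{\left(n,Z \right)} = Z n$
$7 O{\left(w,5 \cdot 3 \right)} \left(-8\right) = 7 \cdot 5 \cdot 3 \left(-5\right) \left(-8\right) = 7 \cdot 15 \left(-5\right) \left(-8\right) = 7 \left(-75\right) \left(-8\right) = \left(-525\right) \left(-8\right) = 4200$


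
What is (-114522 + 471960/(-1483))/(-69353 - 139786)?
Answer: 56769362/103384379 ≈ 0.54911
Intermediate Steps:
(-114522 + 471960/(-1483))/(-69353 - 139786) = (-114522 + 471960*(-1/1483))/(-209139) = (-114522 - 471960/1483)*(-1/209139) = -170308086/1483*(-1/209139) = 56769362/103384379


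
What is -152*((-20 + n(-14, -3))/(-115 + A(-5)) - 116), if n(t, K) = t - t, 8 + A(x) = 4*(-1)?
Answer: 2236224/127 ≈ 17608.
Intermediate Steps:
A(x) = -12 (A(x) = -8 + 4*(-1) = -8 - 4 = -12)
n(t, K) = 0
-152*((-20 + n(-14, -3))/(-115 + A(-5)) - 116) = -152*((-20 + 0)/(-115 - 12) - 116) = -152*(-20/(-127) - 116) = -152*(-20*(-1/127) - 116) = -152*(20/127 - 116) = -152*(-14712/127) = 2236224/127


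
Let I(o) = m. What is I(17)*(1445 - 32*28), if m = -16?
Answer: -8784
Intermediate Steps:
I(o) = -16
I(17)*(1445 - 32*28) = -16*(1445 - 32*28) = -16*(1445 - 896) = -16*549 = -8784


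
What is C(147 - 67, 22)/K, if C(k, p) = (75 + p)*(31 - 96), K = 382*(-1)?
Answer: 6305/382 ≈ 16.505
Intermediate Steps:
K = -382
C(k, p) = -4875 - 65*p (C(k, p) = (75 + p)*(-65) = -4875 - 65*p)
C(147 - 67, 22)/K = (-4875 - 65*22)/(-382) = (-4875 - 1430)*(-1/382) = -6305*(-1/382) = 6305/382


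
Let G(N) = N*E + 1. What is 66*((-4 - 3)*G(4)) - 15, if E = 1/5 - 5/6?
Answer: 3467/5 ≈ 693.40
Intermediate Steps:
E = -19/30 (E = 1*(⅕) - 5*⅙ = ⅕ - ⅚ = -19/30 ≈ -0.63333)
G(N) = 1 - 19*N/30 (G(N) = N*(-19/30) + 1 = -19*N/30 + 1 = 1 - 19*N/30)
66*((-4 - 3)*G(4)) - 15 = 66*((-4 - 3)*(1 - 19/30*4)) - 15 = 66*(-7*(1 - 38/15)) - 15 = 66*(-7*(-23/15)) - 15 = 66*(161/15) - 15 = 3542/5 - 15 = 3467/5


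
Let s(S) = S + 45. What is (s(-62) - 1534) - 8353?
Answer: -9904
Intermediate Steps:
s(S) = 45 + S
(s(-62) - 1534) - 8353 = ((45 - 62) - 1534) - 8353 = (-17 - 1534) - 8353 = -1551 - 8353 = -9904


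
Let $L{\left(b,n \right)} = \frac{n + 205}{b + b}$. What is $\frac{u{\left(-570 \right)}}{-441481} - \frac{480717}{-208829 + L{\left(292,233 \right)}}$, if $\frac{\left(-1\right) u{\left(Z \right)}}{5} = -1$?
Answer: $\frac{848905510943}{368774818553} \approx 2.302$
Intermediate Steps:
$u{\left(Z \right)} = 5$ ($u{\left(Z \right)} = \left(-5\right) \left(-1\right) = 5$)
$L{\left(b,n \right)} = \frac{205 + n}{2 b}$
$\frac{u{\left(-570 \right)}}{-441481} - \frac{480717}{-208829 + L{\left(292,233 \right)}} = \frac{5}{-441481} - \frac{480717}{-208829 + \frac{205 + 233}{2 \cdot 292}} = 5 \left(- \frac{1}{441481}\right) - \frac{480717}{-208829 + \frac{1}{2} \cdot \frac{1}{292} \cdot 438} = - \frac{5}{441481} - \frac{480717}{-208829 + \frac{3}{4}} = - \frac{5}{441481} - \frac{480717}{- \frac{835313}{4}} = - \frac{5}{441481} - - \frac{1922868}{835313} = - \frac{5}{441481} + \frac{1922868}{835313} = \frac{848905510943}{368774818553}$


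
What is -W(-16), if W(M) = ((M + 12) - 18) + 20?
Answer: 2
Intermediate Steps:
W(M) = 14 + M (W(M) = ((12 + M) - 18) + 20 = (-6 + M) + 20 = 14 + M)
-W(-16) = -(14 - 16) = -1*(-2) = 2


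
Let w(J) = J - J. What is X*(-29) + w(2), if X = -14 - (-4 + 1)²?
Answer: 667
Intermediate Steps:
w(J) = 0
X = -23 (X = -14 - 1*(-3)² = -14 - 1*9 = -14 - 9 = -23)
X*(-29) + w(2) = -23*(-29) + 0 = 667 + 0 = 667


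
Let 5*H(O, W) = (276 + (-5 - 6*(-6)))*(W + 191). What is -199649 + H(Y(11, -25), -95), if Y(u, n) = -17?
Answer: -968773/5 ≈ -1.9375e+5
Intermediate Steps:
H(O, W) = 58637/5 + 307*W/5 (H(O, W) = ((276 + (-5 - 6*(-6)))*(W + 191))/5 = ((276 + (-5 + 36))*(191 + W))/5 = ((276 + 31)*(191 + W))/5 = (307*(191 + W))/5 = (58637 + 307*W)/5 = 58637/5 + 307*W/5)
-199649 + H(Y(11, -25), -95) = -199649 + (58637/5 + (307/5)*(-95)) = -199649 + (58637/5 - 5833) = -199649 + 29472/5 = -968773/5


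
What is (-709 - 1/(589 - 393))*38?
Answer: -2640335/98 ≈ -26942.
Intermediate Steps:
(-709 - 1/(589 - 393))*38 = (-709 - 1/196)*38 = -138965/196*38 = -2640335/98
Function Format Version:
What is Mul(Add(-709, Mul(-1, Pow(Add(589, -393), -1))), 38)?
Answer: Rational(-2640335, 98) ≈ -26942.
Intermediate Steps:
Mul(Add(-709, Mul(-1, Pow(Add(589, -393), -1))), 38) = Mul(Add(-709, Mul(-1, Pow(196, -1))), 38) = Mul(Add(-709, Mul(-1, Rational(1, 196))), 38) = Mul(Add(-709, Rational(-1, 196)), 38) = Mul(Rational(-138965, 196), 38) = Rational(-2640335, 98)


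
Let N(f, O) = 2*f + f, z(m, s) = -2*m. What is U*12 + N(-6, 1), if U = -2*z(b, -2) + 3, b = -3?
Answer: -126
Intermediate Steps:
N(f, O) = 3*f
U = -9 (U = -(-4)*(-3) + 3 = -2*6 + 3 = -12 + 3 = -9)
U*12 + N(-6, 1) = -9*12 + 3*(-6) = -108 - 18 = -126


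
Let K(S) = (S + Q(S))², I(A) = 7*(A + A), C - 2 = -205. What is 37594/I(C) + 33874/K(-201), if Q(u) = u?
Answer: -1494767717/114819642 ≈ -13.018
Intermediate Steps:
C = -203 (C = 2 - 205 = -203)
I(A) = 14*A (I(A) = 7*(2*A) = 14*A)
K(S) = 4*S² (K(S) = (S + S)² = (2*S)² = 4*S²)
37594/I(C) + 33874/K(-201) = 37594/((14*(-203))) + 33874/((4*(-201)²)) = 37594/(-2842) + 33874/((4*40401)) = 37594*(-1/2842) + 33874/161604 = -18797/1421 + 33874*(1/161604) = -18797/1421 + 16937/80802 = -1494767717/114819642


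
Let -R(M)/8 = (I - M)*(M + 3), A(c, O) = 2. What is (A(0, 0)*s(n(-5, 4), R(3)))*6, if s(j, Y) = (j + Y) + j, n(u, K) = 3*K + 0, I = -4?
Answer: 4320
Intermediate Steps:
R(M) = -8*(-4 - M)*(3 + M) (R(M) = -8*(-4 - M)*(M + 3) = -8*(-4 - M)*(3 + M))
n(u, K) = 3*K
s(j, Y) = Y + 2*j (s(j, Y) = (Y + j) + j = Y + 2*j)
(A(0, 0)*s(n(-5, 4), R(3)))*6 = (2*((96 + 8*3² + 56*3) + 2*(3*4)))*6 = (2*((96 + 8*9 + 168) + 2*12))*6 = (2*((96 + 72 + 168) + 24))*6 = (2*(336 + 24))*6 = (2*360)*6 = 720*6 = 4320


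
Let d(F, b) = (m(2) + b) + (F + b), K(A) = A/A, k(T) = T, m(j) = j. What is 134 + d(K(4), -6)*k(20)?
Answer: -46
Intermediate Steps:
K(A) = 1
d(F, b) = 2 + F + 2*b (d(F, b) = (2 + b) + (F + b) = 2 + F + 2*b)
134 + d(K(4), -6)*k(20) = 134 + (2 + 1 + 2*(-6))*20 = 134 + (2 + 1 - 12)*20 = 134 - 9*20 = 134 - 180 = -46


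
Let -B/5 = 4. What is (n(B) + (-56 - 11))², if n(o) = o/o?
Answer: 4356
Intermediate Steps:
B = -20 (B = -5*4 = -20)
n(o) = 1
(n(B) + (-56 - 11))² = (1 + (-56 - 11))² = (1 - 67)² = (-66)² = 4356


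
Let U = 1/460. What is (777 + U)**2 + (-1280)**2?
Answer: 474435211241/211600 ≈ 2.2421e+6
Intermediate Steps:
U = 1/460 ≈ 0.0021739
(777 + U)**2 + (-1280)**2 = (777 + 1/460)**2 + (-1280)**2 = (357421/460)**2 + 1638400 = 127749771241/211600 + 1638400 = 474435211241/211600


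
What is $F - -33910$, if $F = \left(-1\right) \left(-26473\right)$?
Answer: $60383$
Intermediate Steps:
$F = 26473$
$F - -33910 = 26473 - -33910 = 26473 + 33910 = 60383$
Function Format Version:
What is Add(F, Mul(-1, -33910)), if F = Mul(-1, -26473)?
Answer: 60383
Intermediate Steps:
F = 26473
Add(F, Mul(-1, -33910)) = Add(26473, Mul(-1, -33910)) = Add(26473, 33910) = 60383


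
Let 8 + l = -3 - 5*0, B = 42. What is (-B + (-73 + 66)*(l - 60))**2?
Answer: 207025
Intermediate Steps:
l = -11 (l = -8 + (-3 - 5*0) = -8 + (-3 + 0) = -8 - 3 = -11)
(-B + (-73 + 66)*(l - 60))**2 = (-1*42 + (-73 + 66)*(-11 - 60))**2 = (-42 - 7*(-71))**2 = (-42 + 497)**2 = 455**2 = 207025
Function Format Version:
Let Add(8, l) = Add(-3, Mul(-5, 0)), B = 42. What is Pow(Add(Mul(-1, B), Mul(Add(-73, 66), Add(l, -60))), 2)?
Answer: 207025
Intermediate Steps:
l = -11 (l = Add(-8, Add(-3, Mul(-5, 0))) = Add(-8, Add(-3, 0)) = Add(-8, -3) = -11)
Pow(Add(Mul(-1, B), Mul(Add(-73, 66), Add(l, -60))), 2) = Pow(Add(Mul(-1, 42), Mul(Add(-73, 66), Add(-11, -60))), 2) = Pow(Add(-42, Mul(-7, -71)), 2) = Pow(Add(-42, 497), 2) = Pow(455, 2) = 207025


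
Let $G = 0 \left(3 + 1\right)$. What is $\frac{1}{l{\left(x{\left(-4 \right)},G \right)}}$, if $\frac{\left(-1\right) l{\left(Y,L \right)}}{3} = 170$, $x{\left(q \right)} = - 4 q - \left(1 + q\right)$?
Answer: $- \frac{1}{510} \approx -0.0019608$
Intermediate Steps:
$G = 0$ ($G = 0 \cdot 4 = 0$)
$x{\left(q \right)} = -1 - 5 q$
$l{\left(Y,L \right)} = -510$ ($l{\left(Y,L \right)} = \left(-3\right) 170 = -510$)
$\frac{1}{l{\left(x{\left(-4 \right)},G \right)}} = \frac{1}{-510} = - \frac{1}{510}$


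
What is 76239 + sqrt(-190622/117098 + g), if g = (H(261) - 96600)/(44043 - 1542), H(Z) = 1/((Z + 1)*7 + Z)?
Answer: 76239 + 2*I*sqrt(26503052275998973364012970)/5213179247655 ≈ 76239.0 + 1.975*I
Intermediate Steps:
H(Z) = 1/(7 + 8*Z) (H(Z) = 1/((1 + Z)*7 + Z) = 1/((7 + 7*Z) + Z) = 1/(7 + 8*Z))
g = -202376999/89039595 (g = (1/(7 + 8*261) - 96600)/(44043 - 1542) = (1/(7 + 2088) - 96600)/42501 = (1/2095 - 96600)*(1/42501) = -202376999/2095*1/42501 = -202376999/89039595 ≈ -2.2729)
76239 + sqrt(-190622/117098 + g) = 76239 + sqrt(-190622/117098 - 202376999/89039595) = 76239 + sqrt(-190622*1/117098 - 202376999/89039595) = 76239 + sqrt(-95311/58549 - 202376999/89039595) = 76239 + sqrt(-20335423753496/5213179247655) = 76239 + 2*I*sqrt(26503052275998973364012970)/5213179247655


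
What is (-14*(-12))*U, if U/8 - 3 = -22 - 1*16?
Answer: -47040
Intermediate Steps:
U = -280 (U = 24 + 8*(-22 - 1*16) = 24 + 8*(-22 - 16) = 24 + 8*(-38) = 24 - 304 = -280)
(-14*(-12))*U = -14*(-12)*(-280) = 168*(-280) = -47040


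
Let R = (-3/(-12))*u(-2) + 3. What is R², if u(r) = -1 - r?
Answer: 169/16 ≈ 10.563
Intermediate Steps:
R = 13/4 (R = (-3/(-12))*(-1 - 1*(-2)) + 3 = (-3*(-1/12))*(-1 + 2) + 3 = (¼)*1 + 3 = ¼ + 3 = 13/4 ≈ 3.2500)
R² = (13/4)² = 169/16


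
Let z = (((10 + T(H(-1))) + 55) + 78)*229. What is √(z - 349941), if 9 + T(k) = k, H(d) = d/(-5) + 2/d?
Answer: 8*I*√124870/5 ≈ 565.39*I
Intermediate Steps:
H(d) = 2/d - d/5 (H(d) = d*(-⅕) + 2/d = -d/5 + 2/d = 2/d - d/5)
T(k) = -9 + k
z = 151369/5 (z = (((10 + (-9 + (2/(-1) - ⅕*(-1)))) + 55) + 78)*229 = (((10 + (-9 + (2*(-1) + ⅕))) + 55) + 78)*229 = (((10 + (-9 + (-2 + ⅕))) + 55) + 78)*229 = (((10 + (-9 - 9/5)) + 55) + 78)*229 = (((10 - 54/5) + 55) + 78)*229 = ((-⅘ + 55) + 78)*229 = (271/5 + 78)*229 = (661/5)*229 = 151369/5 ≈ 30274.)
√(z - 349941) = √(151369/5 - 349941) = √(-1598336/5) = 8*I*√124870/5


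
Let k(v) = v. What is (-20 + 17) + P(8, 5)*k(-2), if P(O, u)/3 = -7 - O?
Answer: 87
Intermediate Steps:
P(O, u) = -21 - 3*O (P(O, u) = 3*(-7 - O) = -21 - 3*O)
(-20 + 17) + P(8, 5)*k(-2) = (-20 + 17) + (-21 - 3*8)*(-2) = -3 + (-21 - 24)*(-2) = -3 - 45*(-2) = -3 + 90 = 87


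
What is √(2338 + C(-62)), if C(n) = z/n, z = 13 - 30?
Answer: √8988326/62 ≈ 48.356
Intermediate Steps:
z = -17
C(n) = -17/n
√(2338 + C(-62)) = √(2338 - 17/(-62)) = √(2338 - 17*(-1/62)) = √(2338 + 17/62) = √(144973/62) = √8988326/62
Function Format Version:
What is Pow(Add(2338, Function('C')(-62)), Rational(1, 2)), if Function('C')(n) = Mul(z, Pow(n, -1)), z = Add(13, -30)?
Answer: Mul(Rational(1, 62), Pow(8988326, Rational(1, 2))) ≈ 48.356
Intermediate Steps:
z = -17
Function('C')(n) = Mul(-17, Pow(n, -1))
Pow(Add(2338, Function('C')(-62)), Rational(1, 2)) = Pow(Add(2338, Mul(-17, Pow(-62, -1))), Rational(1, 2)) = Pow(Add(2338, Mul(-17, Rational(-1, 62))), Rational(1, 2)) = Pow(Add(2338, Rational(17, 62)), Rational(1, 2)) = Pow(Rational(144973, 62), Rational(1, 2)) = Mul(Rational(1, 62), Pow(8988326, Rational(1, 2)))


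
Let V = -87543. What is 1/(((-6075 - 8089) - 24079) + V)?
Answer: -1/125786 ≈ -7.9500e-6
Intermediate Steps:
1/(((-6075 - 8089) - 24079) + V) = 1/(((-6075 - 8089) - 24079) - 87543) = 1/((-14164 - 24079) - 87543) = 1/(-38243 - 87543) = 1/(-125786) = -1/125786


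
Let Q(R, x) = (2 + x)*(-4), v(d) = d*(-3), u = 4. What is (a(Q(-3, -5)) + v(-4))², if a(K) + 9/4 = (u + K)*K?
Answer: 651249/16 ≈ 40703.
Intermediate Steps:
v(d) = -3*d
Q(R, x) = -8 - 4*x
a(K) = -9/4 + K*(4 + K) (a(K) = -9/4 + (4 + K)*K = -9/4 + K*(4 + K))
(a(Q(-3, -5)) + v(-4))² = ((-9/4 + (-8 - 4*(-5))² + 4*(-8 - 4*(-5))) - 3*(-4))² = ((-9/4 + (-8 + 20)² + 4*(-8 + 20)) + 12)² = ((-9/4 + 12² + 4*12) + 12)² = ((-9/4 + 144 + 48) + 12)² = (759/4 + 12)² = (807/4)² = 651249/16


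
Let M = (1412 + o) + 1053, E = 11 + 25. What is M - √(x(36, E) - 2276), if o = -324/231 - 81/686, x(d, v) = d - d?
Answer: 18589415/7546 - 2*I*√569 ≈ 2463.5 - 47.707*I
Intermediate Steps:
E = 36
x(d, v) = 0
o = -11475/7546 (o = -324*1/231 - 81*1/686 = -108/77 - 81/686 = -11475/7546 ≈ -1.5207)
M = 18589415/7546 (M = (1412 - 11475/7546) + 1053 = 10643477/7546 + 1053 = 18589415/7546 ≈ 2463.5)
M - √(x(36, E) - 2276) = 18589415/7546 - √(0 - 2276) = 18589415/7546 - √(-2276) = 18589415/7546 - 2*I*√569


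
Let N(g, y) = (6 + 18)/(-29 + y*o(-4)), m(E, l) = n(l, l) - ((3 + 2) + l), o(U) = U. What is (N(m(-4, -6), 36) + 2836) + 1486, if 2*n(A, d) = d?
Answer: 747682/173 ≈ 4321.9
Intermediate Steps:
n(A, d) = d/2
m(E, l) = -5 - l/2 (m(E, l) = l/2 - ((3 + 2) + l) = l/2 - (5 + l) = l/2 + (-5 - l) = -5 - l/2)
N(g, y) = 24/(-29 - 4*y) (N(g, y) = (6 + 18)/(-29 + y*(-4)) = 24/(-29 - 4*y))
(N(m(-4, -6), 36) + 2836) + 1486 = (24/(-29 - 4*36) + 2836) + 1486 = (24/(-29 - 144) + 2836) + 1486 = (24/(-173) + 2836) + 1486 = (24*(-1/173) + 2836) + 1486 = (-24/173 + 2836) + 1486 = 490604/173 + 1486 = 747682/173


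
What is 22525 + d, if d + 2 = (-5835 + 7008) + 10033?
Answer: 33729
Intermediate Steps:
d = 11204 (d = -2 + ((-5835 + 7008) + 10033) = -2 + (1173 + 10033) = -2 + 11206 = 11204)
22525 + d = 22525 + 11204 = 33729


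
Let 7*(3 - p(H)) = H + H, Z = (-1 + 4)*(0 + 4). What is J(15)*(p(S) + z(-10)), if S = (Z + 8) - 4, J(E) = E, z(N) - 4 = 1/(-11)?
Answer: 2700/77 ≈ 35.065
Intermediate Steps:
z(N) = 43/11 (z(N) = 4 + 1/(-11) = 4 - 1/11 = 43/11)
Z = 12 (Z = 3*4 = 12)
S = 16 (S = (12 + 8) - 4 = 20 - 4 = 16)
p(H) = 3 - 2*H/7 (p(H) = 3 - (H + H)/7 = 3 - 2*H/7)
J(15)*(p(S) + z(-10)) = 15*((3 - 2/7*16) + 43/11) = 15*((3 - 32/7) + 43/11) = 15*(-11/7 + 43/11) = 15*(180/77) = 2700/77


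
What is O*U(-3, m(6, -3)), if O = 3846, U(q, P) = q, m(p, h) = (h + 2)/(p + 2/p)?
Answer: -11538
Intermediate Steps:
m(p, h) = (2 + h)/(p + 2/p)
O*U(-3, m(6, -3)) = 3846*(-3) = -11538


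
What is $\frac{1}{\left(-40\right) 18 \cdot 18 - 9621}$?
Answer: $- \frac{1}{22581} \approx -4.4285 \cdot 10^{-5}$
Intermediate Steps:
$\frac{1}{\left(-40\right) 18 \cdot 18 - 9621} = \frac{1}{\left(-720\right) 18 - 9621} = \frac{1}{-12960 - 9621} = \frac{1}{-22581} = - \frac{1}{22581}$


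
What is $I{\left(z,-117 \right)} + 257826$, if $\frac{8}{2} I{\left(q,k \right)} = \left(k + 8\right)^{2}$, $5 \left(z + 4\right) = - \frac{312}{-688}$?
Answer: $\frac{1043185}{4} \approx 2.608 \cdot 10^{5}$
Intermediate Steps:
$z = - \frac{1681}{430}$ ($z = -4 + \frac{\left(-312\right) \frac{1}{-688}}{5} = -4 + \frac{\left(-312\right) \left(- \frac{1}{688}\right)}{5} = -4 + \frac{1}{5} \cdot \frac{39}{86} = -4 + \frac{39}{430} = - \frac{1681}{430} \approx -3.9093$)
$I{\left(q,k \right)} = \frac{\left(8 + k\right)^{2}}{4}$ ($I{\left(q,k \right)} = \frac{\left(k + 8\right)^{2}}{4} = \frac{\left(8 + k\right)^{2}}{4}$)
$I{\left(z,-117 \right)} + 257826 = \frac{\left(8 - 117\right)^{2}}{4} + 257826 = \frac{\left(-109\right)^{2}}{4} + 257826 = \frac{1}{4} \cdot 11881 + 257826 = \frac{11881}{4} + 257826 = \frac{1043185}{4}$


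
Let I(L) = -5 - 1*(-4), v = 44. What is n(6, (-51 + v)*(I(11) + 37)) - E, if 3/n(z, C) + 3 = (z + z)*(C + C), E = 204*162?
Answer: -66657817/2017 ≈ -33048.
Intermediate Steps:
I(L) = -1 (I(L) = -5 + 4 = -1)
E = 33048
n(z, C) = 3/(-3 + 4*C*z) (n(z, C) = 3/(-3 + (z + z)*(C + C)) = 3/(-3 + (2*z)*(2*C)) = 3/(-3 + 4*C*z))
n(6, (-51 + v)*(I(11) + 37)) - E = 3/(-3 + 4*((-51 + 44)*(-1 + 37))*6) - 1*33048 = 3/(-3 + 4*(-7*36)*6) - 33048 = 3/(-3 + 4*(-252)*6) - 33048 = 3/(-3 - 6048) - 33048 = 3/(-6051) - 33048 = 3*(-1/6051) - 33048 = -1/2017 - 33048 = -66657817/2017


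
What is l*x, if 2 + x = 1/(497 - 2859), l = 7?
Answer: -33075/2362 ≈ -14.003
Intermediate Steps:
x = -4725/2362 (x = -2 + 1/(497 - 2859) = -2 + 1/(-2362) = -2 - 1/2362 = -4725/2362 ≈ -2.0004)
l*x = 7*(-4725/2362) = -33075/2362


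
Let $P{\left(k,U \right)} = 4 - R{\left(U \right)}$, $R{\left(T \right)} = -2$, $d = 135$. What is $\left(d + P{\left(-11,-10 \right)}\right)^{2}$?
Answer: $19881$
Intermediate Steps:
$P{\left(k,U \right)} = 6$ ($P{\left(k,U \right)} = 4 - -2 = 4 + 2 = 6$)
$\left(d + P{\left(-11,-10 \right)}\right)^{2} = \left(135 + 6\right)^{2} = 141^{2} = 19881$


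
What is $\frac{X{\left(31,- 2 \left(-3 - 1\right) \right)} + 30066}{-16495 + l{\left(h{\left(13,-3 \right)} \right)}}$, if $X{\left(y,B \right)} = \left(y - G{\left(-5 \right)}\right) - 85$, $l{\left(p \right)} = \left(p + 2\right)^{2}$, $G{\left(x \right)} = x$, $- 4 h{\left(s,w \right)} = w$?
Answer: $- \frac{480272}{263799} \approx -1.8206$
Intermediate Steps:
$h{\left(s,w \right)} = - \frac{w}{4}$
$l{\left(p \right)} = \left(2 + p\right)^{2}$
$X{\left(y,B \right)} = -80 + y$ ($X{\left(y,B \right)} = \left(y - -5\right) - 85 = \left(y + 5\right) - 85 = \left(5 + y\right) - 85 = -80 + y$)
$\frac{X{\left(31,- 2 \left(-3 - 1\right) \right)} + 30066}{-16495 + l{\left(h{\left(13,-3 \right)} \right)}} = \frac{\left(-80 + 31\right) + 30066}{-16495 + \left(2 - - \frac{3}{4}\right)^{2}} = \frac{-49 + 30066}{-16495 + \left(2 + \frac{3}{4}\right)^{2}} = \frac{30017}{-16495 + \left(\frac{11}{4}\right)^{2}} = \frac{30017}{-16495 + \frac{121}{16}} = \frac{30017}{- \frac{263799}{16}} = 30017 \left(- \frac{16}{263799}\right) = - \frac{480272}{263799}$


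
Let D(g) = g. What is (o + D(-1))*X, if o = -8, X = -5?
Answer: 45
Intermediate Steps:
(o + D(-1))*X = (-8 - 1)*(-5) = -9*(-5) = 45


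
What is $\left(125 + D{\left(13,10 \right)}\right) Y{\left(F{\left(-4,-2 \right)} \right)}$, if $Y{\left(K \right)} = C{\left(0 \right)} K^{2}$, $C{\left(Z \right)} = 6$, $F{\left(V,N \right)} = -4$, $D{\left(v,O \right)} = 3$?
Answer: $12288$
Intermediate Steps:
$Y{\left(K \right)} = 6 K^{2}$
$\left(125 + D{\left(13,10 \right)}\right) Y{\left(F{\left(-4,-2 \right)} \right)} = \left(125 + 3\right) 6 \left(-4\right)^{2} = 128 \cdot 6 \cdot 16 = 128 \cdot 96 = 12288$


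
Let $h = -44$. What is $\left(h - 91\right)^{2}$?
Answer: $18225$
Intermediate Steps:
$\left(h - 91\right)^{2} = \left(-44 - 91\right)^{2} = \left(-135\right)^{2} = 18225$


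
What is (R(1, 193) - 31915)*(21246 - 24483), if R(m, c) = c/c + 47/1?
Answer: 103153479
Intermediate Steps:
R(m, c) = 48 (R(m, c) = 1 + 47*1 = 1 + 47 = 48)
(R(1, 193) - 31915)*(21246 - 24483) = (48 - 31915)*(21246 - 24483) = -31867*(-3237) = 103153479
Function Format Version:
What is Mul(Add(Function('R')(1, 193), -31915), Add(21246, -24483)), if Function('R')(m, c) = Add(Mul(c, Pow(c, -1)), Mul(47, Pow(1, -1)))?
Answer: 103153479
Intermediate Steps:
Function('R')(m, c) = 48 (Function('R')(m, c) = Add(1, Mul(47, 1)) = Add(1, 47) = 48)
Mul(Add(Function('R')(1, 193), -31915), Add(21246, -24483)) = Mul(Add(48, -31915), Add(21246, -24483)) = Mul(-31867, -3237) = 103153479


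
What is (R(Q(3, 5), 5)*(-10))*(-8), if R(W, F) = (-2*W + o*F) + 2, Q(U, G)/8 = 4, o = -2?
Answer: -5760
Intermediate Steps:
Q(U, G) = 32 (Q(U, G) = 8*4 = 32)
R(W, F) = 2 - 2*F - 2*W (R(W, F) = (-2*W - 2*F) + 2 = (-2*F - 2*W) + 2 = 2 - 2*F - 2*W)
(R(Q(3, 5), 5)*(-10))*(-8) = ((2 - 2*5 - 2*32)*(-10))*(-8) = ((2 - 10 - 64)*(-10))*(-8) = -72*(-10)*(-8) = 720*(-8) = -5760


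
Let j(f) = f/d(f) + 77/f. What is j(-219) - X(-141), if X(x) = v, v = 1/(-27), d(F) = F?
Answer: 1351/1971 ≈ 0.68544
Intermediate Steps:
v = -1/27 ≈ -0.037037
j(f) = 1 + 77/f (j(f) = f/f + 77/f = 1 + 77/f)
X(x) = -1/27
j(-219) - X(-141) = (77 - 219)/(-219) - 1*(-1/27) = -1/219*(-142) + 1/27 = 142/219 + 1/27 = 1351/1971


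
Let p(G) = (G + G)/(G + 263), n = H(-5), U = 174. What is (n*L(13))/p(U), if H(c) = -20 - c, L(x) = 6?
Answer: -6555/58 ≈ -113.02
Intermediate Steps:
n = -15 (n = -20 - 1*(-5) = -20 + 5 = -15)
p(G) = 2*G/(263 + G) (p(G) = (2*G)/(263 + G) = 2*G/(263 + G))
(n*L(13))/p(U) = (-15*6)/((2*174/(263 + 174))) = -90/(2*174/437) = -90/(2*174*(1/437)) = -90/348/437 = -90*437/348 = -6555/58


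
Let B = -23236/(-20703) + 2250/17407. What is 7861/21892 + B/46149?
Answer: 97644891245827/271909492105212 ≈ 0.35911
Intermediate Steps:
B = 4379134/3498807 (B = -23236*(-1/20703) + 2250*(1/17407) = 23236/20703 + 2250/17407 = 4379134/3498807 ≈ 1.2516)
7861/21892 + B/46149 = 7861/21892 + (4379134/3498807)/46149 = 7861*(1/21892) + (4379134/3498807)*(1/46149) = 7861/21892 + 4379134/161466444243 = 97644891245827/271909492105212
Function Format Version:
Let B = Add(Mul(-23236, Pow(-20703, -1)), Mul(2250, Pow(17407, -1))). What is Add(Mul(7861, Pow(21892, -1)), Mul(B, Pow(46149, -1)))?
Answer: Rational(97644891245827, 271909492105212) ≈ 0.35911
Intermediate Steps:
B = Rational(4379134, 3498807) (B = Add(Mul(-23236, Rational(-1, 20703)), Mul(2250, Rational(1, 17407))) = Add(Rational(23236, 20703), Rational(2250, 17407)) = Rational(4379134, 3498807) ≈ 1.2516)
Add(Mul(7861, Pow(21892, -1)), Mul(B, Pow(46149, -1))) = Add(Mul(7861, Pow(21892, -1)), Mul(Rational(4379134, 3498807), Pow(46149, -1))) = Add(Mul(7861, Rational(1, 21892)), Mul(Rational(4379134, 3498807), Rational(1, 46149))) = Add(Rational(7861, 21892), Rational(4379134, 161466444243)) = Rational(97644891245827, 271909492105212)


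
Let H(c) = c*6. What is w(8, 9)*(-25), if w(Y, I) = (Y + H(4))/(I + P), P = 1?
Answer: -80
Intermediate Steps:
H(c) = 6*c
w(Y, I) = (24 + Y)/(1 + I) (w(Y, I) = (Y + 6*4)/(I + 1) = (Y + 24)/(1 + I) = (24 + Y)/(1 + I))
w(8, 9)*(-25) = ((24 + 8)/(1 + 9))*(-25) = (32/10)*(-25) = ((1/10)*32)*(-25) = (16/5)*(-25) = -80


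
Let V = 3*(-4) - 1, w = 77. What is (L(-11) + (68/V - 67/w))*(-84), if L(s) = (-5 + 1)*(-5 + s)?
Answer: -695484/143 ≈ -4863.5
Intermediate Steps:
V = -13 (V = -12 - 1 = -13)
L(s) = 20 - 4*s (L(s) = -4*(-5 + s) = 20 - 4*s)
(L(-11) + (68/V - 67/w))*(-84) = ((20 - 4*(-11)) + (68/(-13) - 67/77))*(-84) = ((20 + 44) + (68*(-1/13) - 67*1/77))*(-84) = (64 + (-68/13 - 67/77))*(-84) = (64 - 6107/1001)*(-84) = (57957/1001)*(-84) = -695484/143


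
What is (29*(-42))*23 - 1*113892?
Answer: -141906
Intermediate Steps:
(29*(-42))*23 - 1*113892 = -1218*23 - 113892 = -28014 - 113892 = -141906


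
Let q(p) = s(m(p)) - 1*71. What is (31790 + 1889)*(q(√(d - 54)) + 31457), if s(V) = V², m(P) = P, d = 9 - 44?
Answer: 1054051663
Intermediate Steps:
d = -35
q(p) = -71 + p² (q(p) = p² - 1*71 = p² - 71 = -71 + p²)
(31790 + 1889)*(q(√(d - 54)) + 31457) = (31790 + 1889)*((-71 + (√(-35 - 54))²) + 31457) = 33679*((-71 + (√(-89))²) + 31457) = 33679*((-71 + (I*√89)²) + 31457) = 33679*((-71 - 89) + 31457) = 33679*(-160 + 31457) = 33679*31297 = 1054051663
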